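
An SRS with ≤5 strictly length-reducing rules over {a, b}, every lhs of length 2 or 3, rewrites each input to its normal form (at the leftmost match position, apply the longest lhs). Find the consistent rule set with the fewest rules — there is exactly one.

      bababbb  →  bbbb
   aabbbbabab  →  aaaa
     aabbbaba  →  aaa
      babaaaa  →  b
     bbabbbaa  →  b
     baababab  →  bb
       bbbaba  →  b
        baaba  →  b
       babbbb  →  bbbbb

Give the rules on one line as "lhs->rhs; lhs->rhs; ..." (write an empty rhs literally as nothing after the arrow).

  | bababbb => bbabbb => babbb => bbbb
  | aabbbbabab => aaabbabab => aaaaabab => aaaaab => aaaa
  | aabbbaba => aaababa => aaaba => aaa
  | babaaaa => bbaaaa => baaaa => baaa => baa => ba => b

ab->; abb->aa; ba->b; bba->ba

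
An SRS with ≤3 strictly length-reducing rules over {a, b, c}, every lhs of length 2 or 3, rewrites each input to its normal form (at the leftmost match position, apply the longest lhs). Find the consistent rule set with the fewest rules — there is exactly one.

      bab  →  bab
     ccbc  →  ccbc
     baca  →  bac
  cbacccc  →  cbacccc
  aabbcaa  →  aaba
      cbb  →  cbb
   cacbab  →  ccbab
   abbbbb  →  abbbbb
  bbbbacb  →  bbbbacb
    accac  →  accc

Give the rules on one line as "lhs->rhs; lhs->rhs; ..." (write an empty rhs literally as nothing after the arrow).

  | bab
  | ccbc
  | baca => bac
  | cbacccc

bca->; ca->c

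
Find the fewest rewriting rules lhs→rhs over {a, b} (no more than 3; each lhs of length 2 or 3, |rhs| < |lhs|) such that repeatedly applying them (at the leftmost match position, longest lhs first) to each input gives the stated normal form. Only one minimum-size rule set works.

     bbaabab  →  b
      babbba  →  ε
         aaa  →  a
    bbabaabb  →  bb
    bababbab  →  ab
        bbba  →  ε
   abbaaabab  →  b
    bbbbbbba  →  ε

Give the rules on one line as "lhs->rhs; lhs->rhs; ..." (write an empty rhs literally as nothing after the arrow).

  | bbaabab => aabab => bab => b
  | babbba => bbba => ba => ε
  | aaa => a
  | bbabaabb => abaabb => aabb => bb

aa->; ba->; bba->a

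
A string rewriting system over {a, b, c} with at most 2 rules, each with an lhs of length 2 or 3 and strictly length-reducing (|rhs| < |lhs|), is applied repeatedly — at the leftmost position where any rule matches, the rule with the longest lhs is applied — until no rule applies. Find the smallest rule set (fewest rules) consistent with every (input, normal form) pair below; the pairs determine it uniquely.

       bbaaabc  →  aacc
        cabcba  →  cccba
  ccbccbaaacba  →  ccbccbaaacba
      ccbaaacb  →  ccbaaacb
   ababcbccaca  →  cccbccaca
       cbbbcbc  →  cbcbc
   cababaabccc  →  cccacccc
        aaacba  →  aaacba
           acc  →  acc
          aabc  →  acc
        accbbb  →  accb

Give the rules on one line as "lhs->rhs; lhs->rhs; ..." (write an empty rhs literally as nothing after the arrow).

ab->c; bb->

  | bbaaabc => aaabc => aacc
  | cabcba => cccba
  | ccbccbaaacba
  | ccbaaacb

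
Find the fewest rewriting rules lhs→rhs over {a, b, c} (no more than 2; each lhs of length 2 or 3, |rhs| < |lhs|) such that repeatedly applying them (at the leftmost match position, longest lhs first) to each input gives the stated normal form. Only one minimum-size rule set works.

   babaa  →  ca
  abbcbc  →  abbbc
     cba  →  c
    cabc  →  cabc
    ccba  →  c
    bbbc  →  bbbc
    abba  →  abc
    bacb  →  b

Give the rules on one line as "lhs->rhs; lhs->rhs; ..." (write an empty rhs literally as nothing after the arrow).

  | babaa => cbaa => baa => ca
  | abbcbc => abbbc
  | cba => ba => c
  | cabc

ba->c; cb->b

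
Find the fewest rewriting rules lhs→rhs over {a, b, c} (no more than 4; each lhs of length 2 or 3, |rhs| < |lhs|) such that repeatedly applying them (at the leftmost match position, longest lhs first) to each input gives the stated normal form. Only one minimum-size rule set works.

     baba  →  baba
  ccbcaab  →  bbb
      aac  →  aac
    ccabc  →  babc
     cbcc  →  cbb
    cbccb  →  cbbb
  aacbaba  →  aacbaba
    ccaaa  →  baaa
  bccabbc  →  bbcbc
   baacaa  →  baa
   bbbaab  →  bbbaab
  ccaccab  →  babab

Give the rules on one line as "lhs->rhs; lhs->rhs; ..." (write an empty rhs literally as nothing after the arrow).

  | baba
  | ccbcaab => bbcaab => bbb
  | aac
  | ccabc => babc

abb->cb; caa->; cc->b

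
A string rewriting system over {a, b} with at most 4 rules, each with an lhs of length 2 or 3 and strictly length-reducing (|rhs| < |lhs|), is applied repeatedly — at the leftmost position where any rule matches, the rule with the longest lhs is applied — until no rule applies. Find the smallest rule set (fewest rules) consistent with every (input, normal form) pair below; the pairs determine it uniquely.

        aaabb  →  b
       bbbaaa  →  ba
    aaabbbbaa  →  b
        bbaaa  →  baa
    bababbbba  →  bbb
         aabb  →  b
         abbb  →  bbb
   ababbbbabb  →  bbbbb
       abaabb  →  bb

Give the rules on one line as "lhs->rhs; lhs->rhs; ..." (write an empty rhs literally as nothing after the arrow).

aab->; ab->b; bba->ab

  | aaabb => ab => b
  | bbbaaa => babaa => bbaa => aba => ba
  | aaabbbbaa => abbbaa => bbbaa => baba => bba => ab => b
  | bbaaa => abaa => baa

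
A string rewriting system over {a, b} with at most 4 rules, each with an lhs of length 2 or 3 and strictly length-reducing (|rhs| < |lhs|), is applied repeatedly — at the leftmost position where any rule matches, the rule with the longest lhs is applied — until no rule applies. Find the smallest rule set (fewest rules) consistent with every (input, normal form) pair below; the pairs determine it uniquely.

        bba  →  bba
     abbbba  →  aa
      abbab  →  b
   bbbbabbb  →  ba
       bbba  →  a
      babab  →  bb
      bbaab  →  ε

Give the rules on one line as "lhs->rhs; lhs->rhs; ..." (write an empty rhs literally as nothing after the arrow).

  | bba
  | abbbba => abbba => abba => aba => aa
  | abbab => abab => aab => b
  | bbbbabbb => babbb => babb => bab => ba

aab->b; ab->a; bbb->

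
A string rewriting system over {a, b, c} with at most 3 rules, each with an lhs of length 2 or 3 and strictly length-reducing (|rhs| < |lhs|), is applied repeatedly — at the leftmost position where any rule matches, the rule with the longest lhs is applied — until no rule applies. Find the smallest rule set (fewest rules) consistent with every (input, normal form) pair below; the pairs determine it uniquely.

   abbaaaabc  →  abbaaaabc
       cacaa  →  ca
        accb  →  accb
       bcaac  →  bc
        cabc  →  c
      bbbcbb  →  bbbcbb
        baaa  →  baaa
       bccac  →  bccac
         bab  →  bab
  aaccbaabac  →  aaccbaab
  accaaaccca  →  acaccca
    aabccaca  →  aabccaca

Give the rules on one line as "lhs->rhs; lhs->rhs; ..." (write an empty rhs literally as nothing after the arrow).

  | abbaaaabc
  | cacaa => ca
  | accb
  | bcaac => bc

bac->b; caa->; cab->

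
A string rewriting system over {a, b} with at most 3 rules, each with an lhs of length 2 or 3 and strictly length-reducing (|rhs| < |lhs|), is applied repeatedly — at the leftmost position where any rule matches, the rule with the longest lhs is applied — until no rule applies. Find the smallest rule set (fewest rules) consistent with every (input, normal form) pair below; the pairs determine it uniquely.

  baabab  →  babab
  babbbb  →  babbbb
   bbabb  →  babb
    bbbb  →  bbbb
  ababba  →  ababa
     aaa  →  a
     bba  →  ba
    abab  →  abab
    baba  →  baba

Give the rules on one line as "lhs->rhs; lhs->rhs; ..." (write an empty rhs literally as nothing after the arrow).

  | baabab => babab
  | babbbb
  | bbabb => babb
  | bbbb

aa->a; bba->ba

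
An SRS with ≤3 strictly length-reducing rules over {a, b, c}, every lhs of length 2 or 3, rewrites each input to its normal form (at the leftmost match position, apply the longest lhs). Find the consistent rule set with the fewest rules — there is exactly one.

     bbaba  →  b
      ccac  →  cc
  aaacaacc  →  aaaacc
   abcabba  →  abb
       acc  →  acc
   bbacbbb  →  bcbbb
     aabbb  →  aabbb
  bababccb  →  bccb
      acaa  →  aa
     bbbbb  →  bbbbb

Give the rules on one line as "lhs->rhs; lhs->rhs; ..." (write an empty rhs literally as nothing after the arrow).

ba->; ca->

  | bbaba => bba => b
  | ccac => cc
  | aaacaacc => aaaacc
  | abcabba => abbba => abb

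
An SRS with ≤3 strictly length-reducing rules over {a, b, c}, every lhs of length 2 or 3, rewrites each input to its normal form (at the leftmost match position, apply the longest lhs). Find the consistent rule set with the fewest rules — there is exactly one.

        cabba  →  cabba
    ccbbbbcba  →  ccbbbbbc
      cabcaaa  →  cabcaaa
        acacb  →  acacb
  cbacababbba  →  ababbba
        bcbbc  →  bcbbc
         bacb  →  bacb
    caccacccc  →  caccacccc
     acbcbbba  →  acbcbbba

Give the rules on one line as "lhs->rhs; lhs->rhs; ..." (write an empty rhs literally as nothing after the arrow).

bcc->; cba->bc

  | cabba
  | ccbbbbcba => ccbbbbbc
  | cabcaaa
  | acacb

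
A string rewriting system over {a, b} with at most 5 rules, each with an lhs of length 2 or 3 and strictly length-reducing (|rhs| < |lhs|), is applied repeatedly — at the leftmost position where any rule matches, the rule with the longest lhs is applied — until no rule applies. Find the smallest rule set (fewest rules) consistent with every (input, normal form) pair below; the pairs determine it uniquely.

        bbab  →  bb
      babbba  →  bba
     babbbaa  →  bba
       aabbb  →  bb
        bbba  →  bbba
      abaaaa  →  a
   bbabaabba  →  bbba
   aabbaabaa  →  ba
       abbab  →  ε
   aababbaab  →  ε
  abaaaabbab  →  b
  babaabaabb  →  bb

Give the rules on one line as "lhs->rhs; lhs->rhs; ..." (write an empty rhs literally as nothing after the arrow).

  | bbab => bb
  | babbba => bba
  | babbbaa => bbaa => bba
  | aabbb => bb

aa->a; aab->; ab->; abb->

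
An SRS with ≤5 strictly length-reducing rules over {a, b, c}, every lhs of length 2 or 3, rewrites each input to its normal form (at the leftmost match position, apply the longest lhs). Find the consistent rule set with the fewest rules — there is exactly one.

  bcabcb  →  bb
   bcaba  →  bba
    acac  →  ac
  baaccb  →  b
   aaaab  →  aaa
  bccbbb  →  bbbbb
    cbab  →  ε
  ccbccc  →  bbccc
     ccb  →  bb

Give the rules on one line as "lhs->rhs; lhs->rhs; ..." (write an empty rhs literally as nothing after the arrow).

ab->; ca->; cb->; ccb->bb

  | bcabcb => bbcb => bb
  | bcaba => bba
  | acac => ac
  | baaccb => baabb => bab => b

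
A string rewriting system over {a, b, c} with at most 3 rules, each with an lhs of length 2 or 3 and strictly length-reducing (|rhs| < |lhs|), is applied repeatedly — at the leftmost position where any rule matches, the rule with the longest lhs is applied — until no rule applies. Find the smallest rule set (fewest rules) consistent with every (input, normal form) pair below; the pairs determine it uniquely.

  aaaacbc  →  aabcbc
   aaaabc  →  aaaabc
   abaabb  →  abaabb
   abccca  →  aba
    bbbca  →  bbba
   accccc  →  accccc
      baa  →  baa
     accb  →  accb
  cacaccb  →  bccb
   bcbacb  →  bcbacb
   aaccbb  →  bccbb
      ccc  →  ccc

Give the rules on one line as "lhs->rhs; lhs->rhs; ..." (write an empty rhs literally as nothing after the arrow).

aac->bc; ca->a

  | aaaacbc => aabcbc
  | aaaabc
  | abaabb
  | abccca => abcca => abca => aba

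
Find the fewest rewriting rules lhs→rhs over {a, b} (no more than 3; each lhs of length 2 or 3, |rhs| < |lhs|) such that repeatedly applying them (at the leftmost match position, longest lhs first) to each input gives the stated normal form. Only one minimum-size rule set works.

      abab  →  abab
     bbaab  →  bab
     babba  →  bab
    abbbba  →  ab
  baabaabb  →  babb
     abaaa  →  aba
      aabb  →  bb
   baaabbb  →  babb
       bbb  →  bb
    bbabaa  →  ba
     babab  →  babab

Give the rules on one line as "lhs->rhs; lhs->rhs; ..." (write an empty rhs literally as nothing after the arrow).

  | abab
  | bbaab => bab
  | babba => bab
  | abbbba => abbba => abba => ab

aa->; bba->b; bbb->bb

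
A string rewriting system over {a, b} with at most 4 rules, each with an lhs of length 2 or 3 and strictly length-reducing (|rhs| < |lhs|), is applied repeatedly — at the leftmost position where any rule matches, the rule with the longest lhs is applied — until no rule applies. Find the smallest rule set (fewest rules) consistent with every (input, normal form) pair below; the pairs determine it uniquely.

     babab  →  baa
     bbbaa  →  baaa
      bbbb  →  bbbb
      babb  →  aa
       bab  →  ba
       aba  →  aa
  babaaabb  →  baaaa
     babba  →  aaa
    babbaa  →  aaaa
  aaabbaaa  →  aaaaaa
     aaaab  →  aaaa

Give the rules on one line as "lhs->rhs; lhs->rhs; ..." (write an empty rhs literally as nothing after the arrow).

  | babab => baab => baa
  | bbbaa => baaa
  | bbbb
  | babb => bba => aa

ab->a; abb->ba; bba->aa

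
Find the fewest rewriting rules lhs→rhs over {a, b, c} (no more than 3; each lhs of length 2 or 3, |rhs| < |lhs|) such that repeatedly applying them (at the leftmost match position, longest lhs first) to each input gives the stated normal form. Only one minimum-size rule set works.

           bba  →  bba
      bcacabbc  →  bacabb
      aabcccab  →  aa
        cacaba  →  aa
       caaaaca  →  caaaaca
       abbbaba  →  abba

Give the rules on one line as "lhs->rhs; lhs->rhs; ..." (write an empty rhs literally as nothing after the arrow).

bab->; bc->b; cac->ab

  | bba
  | bcacabbc => bacabbc => bacabb
  | aabcccab => aabccab => aabcab => aabab => aa
  | cacaba => ababa => aa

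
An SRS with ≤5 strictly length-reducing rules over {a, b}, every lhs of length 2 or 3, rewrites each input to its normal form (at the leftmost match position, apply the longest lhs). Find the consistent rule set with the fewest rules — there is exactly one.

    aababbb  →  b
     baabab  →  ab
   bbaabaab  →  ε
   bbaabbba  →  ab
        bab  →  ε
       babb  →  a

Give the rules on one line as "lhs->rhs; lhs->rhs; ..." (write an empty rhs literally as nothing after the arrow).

  | aababbb => bbabbb => abbb => aa => b
  | baabab => babab => bbab => ab
  | bbaabaab => aabaab => bbaab => aab => bb => ε
  | bbaabbba => aabbba => bbbba => aba => ab

aa->b; ba->b; bb->; bbb->a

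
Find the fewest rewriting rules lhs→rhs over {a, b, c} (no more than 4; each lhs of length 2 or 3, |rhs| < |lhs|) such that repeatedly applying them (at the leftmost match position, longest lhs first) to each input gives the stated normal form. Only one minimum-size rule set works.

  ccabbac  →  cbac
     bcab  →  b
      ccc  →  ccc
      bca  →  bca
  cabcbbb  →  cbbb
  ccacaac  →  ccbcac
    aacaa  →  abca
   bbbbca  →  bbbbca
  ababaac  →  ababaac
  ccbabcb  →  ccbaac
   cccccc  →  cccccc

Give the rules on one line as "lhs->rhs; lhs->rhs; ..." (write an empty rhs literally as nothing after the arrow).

  | ccabbac => cbac
  | bcab => b
  | ccc
  | bca

aca->bc; bcb->ac; cab->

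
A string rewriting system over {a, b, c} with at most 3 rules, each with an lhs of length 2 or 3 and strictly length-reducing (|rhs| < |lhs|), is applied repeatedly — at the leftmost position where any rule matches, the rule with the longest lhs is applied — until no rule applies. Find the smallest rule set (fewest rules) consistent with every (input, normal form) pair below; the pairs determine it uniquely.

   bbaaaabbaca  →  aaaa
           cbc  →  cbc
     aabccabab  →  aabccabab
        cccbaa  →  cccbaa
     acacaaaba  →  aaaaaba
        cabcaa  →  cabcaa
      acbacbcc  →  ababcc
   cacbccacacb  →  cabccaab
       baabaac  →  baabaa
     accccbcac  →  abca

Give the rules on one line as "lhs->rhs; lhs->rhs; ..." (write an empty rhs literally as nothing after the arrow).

ac->a; bba->

  | bbaaaabbaca => aaabbaca => aaaca => aaaa
  | cbc
  | aabccabab
  | cccbaa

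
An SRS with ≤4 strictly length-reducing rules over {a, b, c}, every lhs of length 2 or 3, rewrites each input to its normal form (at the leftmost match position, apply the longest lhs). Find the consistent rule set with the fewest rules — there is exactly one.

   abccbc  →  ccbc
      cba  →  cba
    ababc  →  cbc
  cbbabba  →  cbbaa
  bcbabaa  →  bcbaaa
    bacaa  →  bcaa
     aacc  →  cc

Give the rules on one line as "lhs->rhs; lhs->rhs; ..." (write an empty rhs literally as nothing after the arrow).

  | abccbc => accbc => ccbc
  | cba
  | ababc => aabc => cbc
  | cbbabba => cbbaba => cbbaa

aab->cb; ab->a; ac->c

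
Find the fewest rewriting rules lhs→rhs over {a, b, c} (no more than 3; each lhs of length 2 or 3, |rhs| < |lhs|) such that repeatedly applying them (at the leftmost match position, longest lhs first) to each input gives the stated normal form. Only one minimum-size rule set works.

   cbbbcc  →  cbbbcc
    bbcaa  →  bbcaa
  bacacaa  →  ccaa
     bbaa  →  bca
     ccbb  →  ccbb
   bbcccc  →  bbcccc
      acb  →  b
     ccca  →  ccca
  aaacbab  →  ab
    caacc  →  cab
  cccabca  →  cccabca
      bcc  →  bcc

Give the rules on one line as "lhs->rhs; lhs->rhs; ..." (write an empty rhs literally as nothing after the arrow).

ac->; acc->b; ba->c

  | cbbbcc
  | bbcaa
  | bacacaa => ccacaa => ccaa
  | bbaa => bca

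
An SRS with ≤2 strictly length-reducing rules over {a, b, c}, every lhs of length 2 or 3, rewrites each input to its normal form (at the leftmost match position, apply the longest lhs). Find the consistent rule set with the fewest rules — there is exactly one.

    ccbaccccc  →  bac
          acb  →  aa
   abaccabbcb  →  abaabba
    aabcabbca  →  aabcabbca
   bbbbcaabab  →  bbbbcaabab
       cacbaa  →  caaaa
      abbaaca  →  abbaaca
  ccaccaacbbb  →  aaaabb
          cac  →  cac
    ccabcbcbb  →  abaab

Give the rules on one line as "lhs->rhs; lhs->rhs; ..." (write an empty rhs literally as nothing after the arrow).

cb->a; cc->

  | ccbaccccc => baccccc => baccc => bac
  | acb => aa
  | abaccabbcb => abaabbcb => abaabba
  | aabcabbca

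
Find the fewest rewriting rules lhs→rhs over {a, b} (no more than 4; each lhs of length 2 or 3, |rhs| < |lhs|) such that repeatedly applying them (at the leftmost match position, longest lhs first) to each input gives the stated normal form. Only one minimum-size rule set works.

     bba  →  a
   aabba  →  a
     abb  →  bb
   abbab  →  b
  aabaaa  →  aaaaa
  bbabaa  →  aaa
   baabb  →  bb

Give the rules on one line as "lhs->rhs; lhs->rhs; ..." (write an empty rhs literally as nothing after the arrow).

ab->b; aba->aa; ba->a

  | bba => ba => a
  | aabba => abba => bba => ba => a
  | abb => bb
  | abbab => bbab => bab => ab => b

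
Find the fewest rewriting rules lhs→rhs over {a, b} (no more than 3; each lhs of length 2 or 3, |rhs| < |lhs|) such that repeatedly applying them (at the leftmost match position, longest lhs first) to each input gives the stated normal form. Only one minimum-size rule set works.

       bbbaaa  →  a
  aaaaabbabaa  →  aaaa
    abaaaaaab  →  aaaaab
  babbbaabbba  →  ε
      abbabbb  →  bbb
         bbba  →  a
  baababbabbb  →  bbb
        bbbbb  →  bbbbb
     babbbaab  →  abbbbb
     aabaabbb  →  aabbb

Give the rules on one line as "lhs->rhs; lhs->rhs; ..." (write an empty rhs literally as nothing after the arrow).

  | bbbaaa => bbbba => bbba => bba => ba => a
  | aaaaabbabaa => aaaaababaa => aaaabaa => aaaa
  | abaaaaaab => aaaaab
  | babbbaabbba => abbbaabbba => abbbbbbba => abbbbbba => abbbbba => abbbba => abbba => abba => aba => ε

aba->; ba->a; baa->bb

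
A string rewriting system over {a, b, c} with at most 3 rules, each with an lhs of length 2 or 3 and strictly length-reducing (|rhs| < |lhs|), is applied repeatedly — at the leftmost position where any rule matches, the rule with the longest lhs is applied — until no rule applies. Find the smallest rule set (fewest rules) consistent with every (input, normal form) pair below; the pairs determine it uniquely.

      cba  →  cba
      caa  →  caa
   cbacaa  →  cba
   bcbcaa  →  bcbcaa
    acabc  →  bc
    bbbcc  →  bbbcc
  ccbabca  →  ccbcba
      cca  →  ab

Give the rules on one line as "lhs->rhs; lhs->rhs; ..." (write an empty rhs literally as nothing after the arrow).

abc->cb; aca->; cca->ab

  | cba
  | caa
  | cbacaa => cba
  | bcbcaa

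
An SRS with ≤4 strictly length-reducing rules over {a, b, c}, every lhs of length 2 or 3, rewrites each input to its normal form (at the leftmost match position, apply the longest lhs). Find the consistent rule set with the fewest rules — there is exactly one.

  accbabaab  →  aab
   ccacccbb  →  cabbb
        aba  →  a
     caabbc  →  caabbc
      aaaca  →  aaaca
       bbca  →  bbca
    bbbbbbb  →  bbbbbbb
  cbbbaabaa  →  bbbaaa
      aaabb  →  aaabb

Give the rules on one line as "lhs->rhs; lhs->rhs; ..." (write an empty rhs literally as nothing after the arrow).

aba->a; cac->ab; cb->b

  | accbabaab => acbabaab => ababaab => abaab => aab
  | ccacccbb => cabccbb => cabcbb => cabbb
  | aba => a
  | caabbc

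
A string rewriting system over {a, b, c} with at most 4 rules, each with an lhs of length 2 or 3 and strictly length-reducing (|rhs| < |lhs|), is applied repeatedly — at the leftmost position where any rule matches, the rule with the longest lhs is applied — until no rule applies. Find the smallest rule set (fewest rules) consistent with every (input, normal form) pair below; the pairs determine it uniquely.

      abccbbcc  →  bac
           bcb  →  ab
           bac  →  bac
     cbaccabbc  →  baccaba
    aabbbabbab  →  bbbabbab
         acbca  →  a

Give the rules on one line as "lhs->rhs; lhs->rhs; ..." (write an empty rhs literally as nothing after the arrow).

aa->; bc->a; cb->b

  | abccbbcc => aacbbcc => cbbcc => bbcc => bac
  | bcb => ab
  | bac
  | cbaccabbc => baccabbc => baccaba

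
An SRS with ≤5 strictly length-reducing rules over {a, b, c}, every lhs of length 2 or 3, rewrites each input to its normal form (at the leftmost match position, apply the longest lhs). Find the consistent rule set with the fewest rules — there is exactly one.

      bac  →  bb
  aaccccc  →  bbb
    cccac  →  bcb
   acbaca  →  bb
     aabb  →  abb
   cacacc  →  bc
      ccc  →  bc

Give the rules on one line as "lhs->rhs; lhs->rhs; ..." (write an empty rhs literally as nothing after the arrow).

  | bac => bb
  | aaccccc => accccc => bcccc => bbcc => bbb
  | cccac => bcac => bcb
  | acbaca => bbaca => bb

aa->a; ac->b; aca->; cc->b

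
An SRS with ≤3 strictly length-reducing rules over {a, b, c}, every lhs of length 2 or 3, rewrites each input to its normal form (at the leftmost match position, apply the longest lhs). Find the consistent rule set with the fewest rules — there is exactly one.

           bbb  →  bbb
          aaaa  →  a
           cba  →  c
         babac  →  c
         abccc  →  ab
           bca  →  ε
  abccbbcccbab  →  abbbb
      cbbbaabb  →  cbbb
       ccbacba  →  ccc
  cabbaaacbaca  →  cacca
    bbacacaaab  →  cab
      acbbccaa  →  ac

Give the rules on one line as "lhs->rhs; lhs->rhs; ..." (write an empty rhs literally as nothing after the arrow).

aa->a; ba->; bc->b

  | bbb
  | aaaa => aaa => aa => a
  | cba => c
  | babac => bac => c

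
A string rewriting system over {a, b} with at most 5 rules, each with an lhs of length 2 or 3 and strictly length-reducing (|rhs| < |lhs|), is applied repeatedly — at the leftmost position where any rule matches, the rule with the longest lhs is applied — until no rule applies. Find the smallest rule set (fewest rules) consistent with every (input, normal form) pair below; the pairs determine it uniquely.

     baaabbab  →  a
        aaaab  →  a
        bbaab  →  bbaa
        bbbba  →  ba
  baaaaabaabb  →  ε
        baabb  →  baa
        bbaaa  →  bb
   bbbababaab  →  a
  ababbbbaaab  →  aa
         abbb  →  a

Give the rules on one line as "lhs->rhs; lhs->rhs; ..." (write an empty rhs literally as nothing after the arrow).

aaa->; ab->a; bab->bb; bbb->

  | baaabbab => bbbab => ab => a
  | aaaab => ab => a
  | bbaab => bbaa
  | bbbba => ba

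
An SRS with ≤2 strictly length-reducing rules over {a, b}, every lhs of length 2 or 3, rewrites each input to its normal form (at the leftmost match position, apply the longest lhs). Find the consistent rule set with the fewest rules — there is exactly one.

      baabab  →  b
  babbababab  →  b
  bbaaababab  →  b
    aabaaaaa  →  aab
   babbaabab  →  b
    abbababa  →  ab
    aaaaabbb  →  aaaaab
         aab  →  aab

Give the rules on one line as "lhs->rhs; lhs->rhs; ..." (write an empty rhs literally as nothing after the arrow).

ba->b; bb->b

  | baabab => babab => bbab => bab => bb => b
  | babbababab => bbbababab => bbababab => bababab => bbabab => babab => bbab => bab => bb => b
  | bbaaababab => baaababab => baababab => bababab => bbabab => babab => bbab => bab => bb => b
  | aabaaaaa => aabaaaa => aabaaa => aabaa => aaba => aab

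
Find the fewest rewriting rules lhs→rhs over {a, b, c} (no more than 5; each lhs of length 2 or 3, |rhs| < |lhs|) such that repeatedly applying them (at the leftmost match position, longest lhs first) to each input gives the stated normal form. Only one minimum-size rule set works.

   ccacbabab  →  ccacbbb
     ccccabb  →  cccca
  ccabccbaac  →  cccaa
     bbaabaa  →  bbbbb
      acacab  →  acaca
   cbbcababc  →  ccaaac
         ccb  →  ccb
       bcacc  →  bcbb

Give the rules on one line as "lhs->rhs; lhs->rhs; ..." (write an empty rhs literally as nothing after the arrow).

ab->a; acc->bb; baa->bb; bbc->ca

  | ccacbabab => ccacbaab => ccacbbb
  | ccccabb => ccccab => cccca
  | ccabccbaac => ccaccbaac => ccbbbaac => ccbbbbc => ccbbca => cccaa
  | bbaabaa => bbbbaa => bbbbb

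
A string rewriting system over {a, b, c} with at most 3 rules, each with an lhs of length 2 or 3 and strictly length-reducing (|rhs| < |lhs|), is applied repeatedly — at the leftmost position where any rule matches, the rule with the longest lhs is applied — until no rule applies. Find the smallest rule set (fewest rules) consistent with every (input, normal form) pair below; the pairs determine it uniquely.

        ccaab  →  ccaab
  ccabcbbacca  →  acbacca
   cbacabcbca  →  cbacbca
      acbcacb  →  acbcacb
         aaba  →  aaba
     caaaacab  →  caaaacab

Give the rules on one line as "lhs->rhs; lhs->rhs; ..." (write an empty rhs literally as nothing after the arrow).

  | ccaab
  | ccabcbbacca => ccbbacca => acbacca
  | cbacabcbca => cbacbca
  | acbcacb

abc->; ccb->ac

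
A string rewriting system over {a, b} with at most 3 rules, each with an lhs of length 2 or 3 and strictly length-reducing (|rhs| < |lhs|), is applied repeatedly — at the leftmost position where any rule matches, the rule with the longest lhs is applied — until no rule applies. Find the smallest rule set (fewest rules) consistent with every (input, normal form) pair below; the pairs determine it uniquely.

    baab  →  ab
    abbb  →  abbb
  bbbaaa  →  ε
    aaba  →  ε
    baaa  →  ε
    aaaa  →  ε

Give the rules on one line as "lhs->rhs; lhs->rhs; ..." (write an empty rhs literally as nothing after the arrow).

  | baab => ab
  | abbb
  | bbbaaa => bbaa => ba => ε
  | aaba => ba => ε

aa->; ba->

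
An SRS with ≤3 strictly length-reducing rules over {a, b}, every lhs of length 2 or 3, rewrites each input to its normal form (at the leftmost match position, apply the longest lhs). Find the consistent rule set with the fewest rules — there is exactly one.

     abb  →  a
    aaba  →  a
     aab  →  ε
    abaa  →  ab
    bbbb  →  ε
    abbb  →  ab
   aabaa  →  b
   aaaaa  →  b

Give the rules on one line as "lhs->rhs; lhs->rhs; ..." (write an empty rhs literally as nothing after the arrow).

aa->b; ba->b; bb->

  | abb => a
  | aaba => bba => a
  | aab => bb => ε
  | abaa => aba => ab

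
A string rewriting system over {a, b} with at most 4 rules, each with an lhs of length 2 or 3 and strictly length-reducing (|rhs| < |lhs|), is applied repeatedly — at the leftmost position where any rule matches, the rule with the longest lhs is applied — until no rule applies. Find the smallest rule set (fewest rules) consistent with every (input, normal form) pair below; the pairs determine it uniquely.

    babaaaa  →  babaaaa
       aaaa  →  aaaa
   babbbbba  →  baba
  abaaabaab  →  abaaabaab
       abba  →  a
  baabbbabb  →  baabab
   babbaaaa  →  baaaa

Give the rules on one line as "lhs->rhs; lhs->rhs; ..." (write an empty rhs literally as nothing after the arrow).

  | babaaaa
  | aaaa
  | babbbbba => babbba => baba
  | abaaabaab

bb->b; bba->; bbb->b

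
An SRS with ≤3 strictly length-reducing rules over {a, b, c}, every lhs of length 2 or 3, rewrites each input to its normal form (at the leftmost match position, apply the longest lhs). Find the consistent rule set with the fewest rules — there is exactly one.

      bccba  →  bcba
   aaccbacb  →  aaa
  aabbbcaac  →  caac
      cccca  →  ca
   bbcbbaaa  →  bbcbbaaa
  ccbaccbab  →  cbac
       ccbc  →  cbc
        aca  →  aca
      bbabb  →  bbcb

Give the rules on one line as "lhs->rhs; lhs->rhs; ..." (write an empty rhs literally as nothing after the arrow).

ab->c; acb->a; cc->c

  | bccba => bcba
  | aaccbacb => aacbacb => aaacb => aaa
  | aabbbcaac => acbbcaac => abcaac => ccaac => caac
  | cccca => ccca => cca => ca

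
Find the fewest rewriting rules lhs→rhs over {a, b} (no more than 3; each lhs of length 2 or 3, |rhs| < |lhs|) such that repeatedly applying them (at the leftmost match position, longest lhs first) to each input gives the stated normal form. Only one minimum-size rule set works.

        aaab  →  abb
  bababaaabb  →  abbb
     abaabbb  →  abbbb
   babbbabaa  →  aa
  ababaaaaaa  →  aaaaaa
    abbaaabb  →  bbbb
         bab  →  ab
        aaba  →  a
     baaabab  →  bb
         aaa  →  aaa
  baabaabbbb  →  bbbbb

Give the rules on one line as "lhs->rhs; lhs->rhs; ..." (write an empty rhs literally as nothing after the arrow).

  | aaab => abb
  | bababaaabb => ababaaabb => aabaaabb => bbaaabb => baaabb => aaabb => abbb
  | abaabbb => aaabbb => abbbb
  | babbbabaa => abbbabaa => abbabaa => ababaa => aabaa => bbaa => baa => aa

aab->bb; ba->a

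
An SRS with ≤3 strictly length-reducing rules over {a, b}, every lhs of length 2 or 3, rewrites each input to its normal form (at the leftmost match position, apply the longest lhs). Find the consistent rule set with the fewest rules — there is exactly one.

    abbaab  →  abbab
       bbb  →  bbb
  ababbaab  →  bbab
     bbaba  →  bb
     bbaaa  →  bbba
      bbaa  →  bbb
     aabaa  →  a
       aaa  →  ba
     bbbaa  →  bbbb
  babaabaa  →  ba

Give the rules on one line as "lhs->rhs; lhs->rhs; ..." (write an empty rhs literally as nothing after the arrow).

  | abbaab => abbab
  | bbb
  | ababbaab => bbaab => bbab
  | bbaba => bb

aa->b; aab->ab; aba->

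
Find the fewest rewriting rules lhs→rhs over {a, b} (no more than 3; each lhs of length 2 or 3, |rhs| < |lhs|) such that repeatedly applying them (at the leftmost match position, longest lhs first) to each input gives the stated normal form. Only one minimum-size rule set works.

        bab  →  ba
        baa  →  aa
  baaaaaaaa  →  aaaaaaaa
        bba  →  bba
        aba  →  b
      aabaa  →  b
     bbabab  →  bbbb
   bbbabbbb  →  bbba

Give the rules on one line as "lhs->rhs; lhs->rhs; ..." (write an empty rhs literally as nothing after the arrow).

  | bab => ba
  | baa => aa
  | baaaaaaaa => aaaaaaaa
  | bba

ab->a; aba->b; baa->aa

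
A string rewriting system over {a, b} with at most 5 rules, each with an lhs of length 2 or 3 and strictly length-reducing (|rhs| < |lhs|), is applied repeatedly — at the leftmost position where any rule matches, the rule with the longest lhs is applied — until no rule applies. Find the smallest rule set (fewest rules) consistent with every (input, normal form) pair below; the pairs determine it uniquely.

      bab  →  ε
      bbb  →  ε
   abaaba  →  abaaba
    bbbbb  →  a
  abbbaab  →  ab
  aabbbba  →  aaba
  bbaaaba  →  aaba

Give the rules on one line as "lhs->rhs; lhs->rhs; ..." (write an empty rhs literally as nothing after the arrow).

  | bab => ε
  | bbb => ε
  | abaaba
  | bbbbb => bb => a

aaa->a; bab->; bb->a; bbb->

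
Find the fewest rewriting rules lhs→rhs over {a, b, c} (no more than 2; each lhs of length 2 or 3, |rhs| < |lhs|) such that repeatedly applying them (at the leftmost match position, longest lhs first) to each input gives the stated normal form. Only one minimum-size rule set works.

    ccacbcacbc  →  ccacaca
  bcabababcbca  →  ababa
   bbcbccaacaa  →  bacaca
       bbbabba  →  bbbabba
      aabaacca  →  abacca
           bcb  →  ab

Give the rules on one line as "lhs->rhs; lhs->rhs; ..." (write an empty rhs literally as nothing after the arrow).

  | ccacbcacbc => ccacaacbc => ccacacbc => ccacaca
  | bcabababcbca => aabababcbca => abababcbca => ababaabca => abababca => ababaaa => ababaa => ababa
  | bbcbccaacaa => babccaacaa => baacaacaa => bacaacaa => bacacaa => bacaca
  | bbbabba

aa->a; bc->a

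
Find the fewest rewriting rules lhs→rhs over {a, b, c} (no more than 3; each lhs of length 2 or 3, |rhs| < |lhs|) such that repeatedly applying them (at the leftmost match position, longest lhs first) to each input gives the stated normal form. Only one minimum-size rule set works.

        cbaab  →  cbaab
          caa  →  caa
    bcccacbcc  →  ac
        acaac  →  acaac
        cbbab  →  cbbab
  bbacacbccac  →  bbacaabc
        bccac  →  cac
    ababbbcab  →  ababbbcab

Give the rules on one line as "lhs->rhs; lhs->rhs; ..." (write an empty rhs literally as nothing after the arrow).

bcc->c; cca->ab

  | cbaab
  | caa
  | bcccacbcc => ccacbcc => abcbcc => abcc => ac
  | acaac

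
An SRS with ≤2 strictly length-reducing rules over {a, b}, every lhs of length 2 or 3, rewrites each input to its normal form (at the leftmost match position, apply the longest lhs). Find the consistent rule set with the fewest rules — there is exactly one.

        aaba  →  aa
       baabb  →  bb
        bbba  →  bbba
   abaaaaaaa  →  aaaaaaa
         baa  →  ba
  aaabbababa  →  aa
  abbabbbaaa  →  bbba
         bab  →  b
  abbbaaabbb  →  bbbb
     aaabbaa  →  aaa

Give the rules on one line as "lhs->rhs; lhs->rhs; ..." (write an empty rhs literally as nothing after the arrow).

ab->; baa->ba

  | aaba => aa
  | baabb => babb => bb
  | bbba
  | abaaaaaaa => aaaaaaa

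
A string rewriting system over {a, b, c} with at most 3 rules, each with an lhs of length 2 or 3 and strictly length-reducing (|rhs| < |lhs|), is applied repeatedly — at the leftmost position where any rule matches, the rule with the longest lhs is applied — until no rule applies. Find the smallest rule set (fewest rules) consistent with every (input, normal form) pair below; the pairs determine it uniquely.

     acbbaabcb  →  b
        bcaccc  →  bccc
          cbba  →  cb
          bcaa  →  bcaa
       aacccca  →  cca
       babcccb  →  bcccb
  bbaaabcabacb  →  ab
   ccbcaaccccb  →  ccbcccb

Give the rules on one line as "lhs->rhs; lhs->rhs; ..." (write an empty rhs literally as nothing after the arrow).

ac->; ba->; bcb->b

  | acbbaabcb => bbaabcb => babcb => bcb => b
  | bcaccc => bccc
  | cbba => cb
  | bcaa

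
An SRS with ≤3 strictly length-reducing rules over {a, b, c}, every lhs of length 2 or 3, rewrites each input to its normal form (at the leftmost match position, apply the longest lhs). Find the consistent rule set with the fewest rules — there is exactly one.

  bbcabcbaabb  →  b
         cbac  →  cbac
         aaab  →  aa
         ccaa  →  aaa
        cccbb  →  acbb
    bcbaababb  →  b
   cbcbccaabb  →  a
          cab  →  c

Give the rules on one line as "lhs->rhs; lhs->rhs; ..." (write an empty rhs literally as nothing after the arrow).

  | bbcabcbaabb => babcbaabb => bcbaabb => baabb => bab => b
  | cbac
  | aaab => aa
  | ccaa => aaa

ab->; bc->; cc->a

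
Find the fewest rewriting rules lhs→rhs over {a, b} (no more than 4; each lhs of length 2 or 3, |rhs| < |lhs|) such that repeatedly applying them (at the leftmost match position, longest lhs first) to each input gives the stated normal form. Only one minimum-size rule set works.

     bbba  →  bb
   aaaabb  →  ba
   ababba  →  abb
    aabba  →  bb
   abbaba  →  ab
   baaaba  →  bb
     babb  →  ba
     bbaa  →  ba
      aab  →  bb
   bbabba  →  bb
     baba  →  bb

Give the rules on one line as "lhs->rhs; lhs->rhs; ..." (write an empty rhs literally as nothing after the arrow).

aa->b; aaa->b; bab->ba; bba->b

  | bbba => bb
  | aaaabb => babb => bab => ba
  | ababba => ababa => abaa => abb
  | aabba => bbba => bb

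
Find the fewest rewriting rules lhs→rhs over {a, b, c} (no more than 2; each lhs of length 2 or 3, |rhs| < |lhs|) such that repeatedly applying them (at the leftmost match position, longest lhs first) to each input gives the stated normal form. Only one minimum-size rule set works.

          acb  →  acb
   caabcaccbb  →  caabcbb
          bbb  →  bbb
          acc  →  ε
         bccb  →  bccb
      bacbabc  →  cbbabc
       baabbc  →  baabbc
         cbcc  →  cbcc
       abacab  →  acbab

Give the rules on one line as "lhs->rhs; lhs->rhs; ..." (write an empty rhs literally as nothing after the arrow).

  | acb
  | caabcaccbb => caabcbb
  | bbb
  | acc => ε

acc->; bac->cb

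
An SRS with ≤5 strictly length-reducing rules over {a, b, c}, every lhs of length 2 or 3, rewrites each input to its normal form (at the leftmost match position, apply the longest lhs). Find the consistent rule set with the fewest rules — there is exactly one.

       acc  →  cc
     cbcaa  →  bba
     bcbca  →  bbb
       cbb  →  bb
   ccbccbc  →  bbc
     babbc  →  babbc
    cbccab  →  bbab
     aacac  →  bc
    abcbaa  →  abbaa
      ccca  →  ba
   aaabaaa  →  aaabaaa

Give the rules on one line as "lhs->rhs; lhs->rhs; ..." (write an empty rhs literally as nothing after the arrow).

  | acc => cc
  | cbcaa => bcaa => bba
  | bcbca => bbca => bbb
  | cbb => bb

ac->c; ca->b; cb->b; cca->ba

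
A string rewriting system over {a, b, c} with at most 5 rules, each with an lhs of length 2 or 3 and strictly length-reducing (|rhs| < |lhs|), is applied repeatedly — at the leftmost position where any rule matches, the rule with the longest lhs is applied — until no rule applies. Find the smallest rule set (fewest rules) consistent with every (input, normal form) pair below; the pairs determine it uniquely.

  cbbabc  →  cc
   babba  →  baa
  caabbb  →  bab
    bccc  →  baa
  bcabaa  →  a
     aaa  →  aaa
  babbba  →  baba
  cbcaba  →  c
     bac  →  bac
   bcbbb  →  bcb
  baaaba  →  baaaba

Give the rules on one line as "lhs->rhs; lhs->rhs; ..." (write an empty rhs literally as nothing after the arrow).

bb->; ca->b; cab->c; ccc->aa

  | cbbabc => cabc => cc
  | babba => baa
  | caabbb => babbb => bab
  | bccc => baa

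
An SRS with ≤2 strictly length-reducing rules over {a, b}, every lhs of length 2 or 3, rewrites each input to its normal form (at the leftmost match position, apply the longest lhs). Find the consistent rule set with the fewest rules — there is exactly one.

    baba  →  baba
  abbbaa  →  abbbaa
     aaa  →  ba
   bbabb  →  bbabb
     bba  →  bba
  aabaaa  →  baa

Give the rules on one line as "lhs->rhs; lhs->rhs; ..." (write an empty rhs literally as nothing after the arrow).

  | baba
  | abbbaa
  | aaa => ba
  | bbabb

aaa->ba; aab->a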